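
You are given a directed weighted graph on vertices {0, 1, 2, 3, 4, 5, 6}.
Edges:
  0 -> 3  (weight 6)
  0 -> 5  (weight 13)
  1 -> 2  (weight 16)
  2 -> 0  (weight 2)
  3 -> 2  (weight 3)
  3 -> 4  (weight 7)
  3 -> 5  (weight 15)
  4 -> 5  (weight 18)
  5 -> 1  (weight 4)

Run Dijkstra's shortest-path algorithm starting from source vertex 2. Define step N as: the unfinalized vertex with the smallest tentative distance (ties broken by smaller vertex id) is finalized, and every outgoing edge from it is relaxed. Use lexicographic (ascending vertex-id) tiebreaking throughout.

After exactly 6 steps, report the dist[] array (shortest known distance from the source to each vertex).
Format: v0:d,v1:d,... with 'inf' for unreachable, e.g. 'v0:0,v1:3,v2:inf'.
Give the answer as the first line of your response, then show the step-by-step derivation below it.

v0:2,v1:19,v2:0,v3:8,v4:15,v5:15,v6:inf

step 1: dist = v0:2,v1:inf,v2:0,v3:inf,v4:inf,v5:inf,v6:inf
step 2: dist = v0:2,v1:inf,v2:0,v3:8,v4:inf,v5:15,v6:inf
step 3: dist = v0:2,v1:inf,v2:0,v3:8,v4:15,v5:15,v6:inf
step 4: dist = v0:2,v1:inf,v2:0,v3:8,v4:15,v5:15,v6:inf
step 5: dist = v0:2,v1:19,v2:0,v3:8,v4:15,v5:15,v6:inf
step 6: dist = v0:2,v1:19,v2:0,v3:8,v4:15,v5:15,v6:inf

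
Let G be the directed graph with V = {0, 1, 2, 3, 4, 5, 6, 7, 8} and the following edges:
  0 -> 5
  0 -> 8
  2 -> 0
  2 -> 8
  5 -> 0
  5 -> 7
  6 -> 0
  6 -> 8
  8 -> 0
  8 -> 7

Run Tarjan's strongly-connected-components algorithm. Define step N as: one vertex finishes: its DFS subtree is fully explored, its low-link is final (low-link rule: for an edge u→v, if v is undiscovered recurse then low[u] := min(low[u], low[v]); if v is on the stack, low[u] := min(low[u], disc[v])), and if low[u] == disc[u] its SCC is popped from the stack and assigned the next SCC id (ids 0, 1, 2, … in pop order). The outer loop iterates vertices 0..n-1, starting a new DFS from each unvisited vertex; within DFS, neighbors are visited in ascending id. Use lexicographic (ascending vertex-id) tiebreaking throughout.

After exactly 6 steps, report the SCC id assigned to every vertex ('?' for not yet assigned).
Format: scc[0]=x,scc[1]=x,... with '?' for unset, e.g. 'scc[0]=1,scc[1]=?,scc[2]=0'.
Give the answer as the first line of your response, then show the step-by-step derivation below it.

scc[0]=1,scc[1]=2,scc[2]=3,scc[3]=?,scc[4]=?,scc[5]=1,scc[6]=?,scc[7]=0,scc[8]=1

step 1: low=(low[0]=0,low[1]=?,low[2]=?,low[3]=?,low[4]=?,low[5]=0,low[6]=?,low[7]=2,low[8]=?); scc=(scc[0]=?,scc[1]=?,scc[2]=?,scc[3]=?,scc[4]=?,scc[5]=?,scc[6]=?,scc[7]=0,scc[8]=?)
step 2: low=(low[0]=0,low[1]=?,low[2]=?,low[3]=?,low[4]=?,low[5]=0,low[6]=?,low[7]=2,low[8]=?); scc=(scc[0]=?,scc[1]=?,scc[2]=?,scc[3]=?,scc[4]=?,scc[5]=?,scc[6]=?,scc[7]=0,scc[8]=?)
step 3: low=(low[0]=0,low[1]=?,low[2]=?,low[3]=?,low[4]=?,low[5]=0,low[6]=?,low[7]=2,low[8]=0); scc=(scc[0]=?,scc[1]=?,scc[2]=?,scc[3]=?,scc[4]=?,scc[5]=?,scc[6]=?,scc[7]=0,scc[8]=?)
step 4: low=(low[0]=0,low[1]=?,low[2]=?,low[3]=?,low[4]=?,low[5]=0,low[6]=?,low[7]=2,low[8]=0); scc=(scc[0]=1,scc[1]=?,scc[2]=?,scc[3]=?,scc[4]=?,scc[5]=1,scc[6]=?,scc[7]=0,scc[8]=1)
step 5: low=(low[0]=0,low[1]=4,low[2]=?,low[3]=?,low[4]=?,low[5]=0,low[6]=?,low[7]=2,low[8]=0); scc=(scc[0]=1,scc[1]=2,scc[2]=?,scc[3]=?,scc[4]=?,scc[5]=1,scc[6]=?,scc[7]=0,scc[8]=1)
step 6: low=(low[0]=0,low[1]=4,low[2]=5,low[3]=?,low[4]=?,low[5]=0,low[6]=?,low[7]=2,low[8]=0); scc=(scc[0]=1,scc[1]=2,scc[2]=3,scc[3]=?,scc[4]=?,scc[5]=1,scc[6]=?,scc[7]=0,scc[8]=1)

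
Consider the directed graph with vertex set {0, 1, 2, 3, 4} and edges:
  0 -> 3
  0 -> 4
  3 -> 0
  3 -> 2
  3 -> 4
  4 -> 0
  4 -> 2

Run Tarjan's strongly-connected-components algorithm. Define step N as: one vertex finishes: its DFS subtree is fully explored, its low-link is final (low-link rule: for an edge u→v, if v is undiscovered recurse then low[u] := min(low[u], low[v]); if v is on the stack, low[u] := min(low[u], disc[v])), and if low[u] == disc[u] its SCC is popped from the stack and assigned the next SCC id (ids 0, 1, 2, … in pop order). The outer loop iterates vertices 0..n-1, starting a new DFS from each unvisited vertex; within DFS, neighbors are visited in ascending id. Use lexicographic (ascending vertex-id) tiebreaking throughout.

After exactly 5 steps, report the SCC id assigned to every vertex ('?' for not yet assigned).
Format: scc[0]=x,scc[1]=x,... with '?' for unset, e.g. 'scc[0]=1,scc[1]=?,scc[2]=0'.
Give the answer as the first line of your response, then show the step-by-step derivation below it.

scc[0]=1,scc[1]=2,scc[2]=0,scc[3]=1,scc[4]=1

step 1: low=(low[0]=0,low[1]=?,low[2]=2,low[3]=0,low[4]=?); scc=(scc[0]=?,scc[1]=?,scc[2]=0,scc[3]=?,scc[4]=?)
step 2: low=(low[0]=0,low[1]=?,low[2]=2,low[3]=0,low[4]=0); scc=(scc[0]=?,scc[1]=?,scc[2]=0,scc[3]=?,scc[4]=?)
step 3: low=(low[0]=0,low[1]=?,low[2]=2,low[3]=0,low[4]=0); scc=(scc[0]=?,scc[1]=?,scc[2]=0,scc[3]=?,scc[4]=?)
step 4: low=(low[0]=0,low[1]=?,low[2]=2,low[3]=0,low[4]=0); scc=(scc[0]=1,scc[1]=?,scc[2]=0,scc[3]=1,scc[4]=1)
step 5: low=(low[0]=0,low[1]=4,low[2]=2,low[3]=0,low[4]=0); scc=(scc[0]=1,scc[1]=2,scc[2]=0,scc[3]=1,scc[4]=1)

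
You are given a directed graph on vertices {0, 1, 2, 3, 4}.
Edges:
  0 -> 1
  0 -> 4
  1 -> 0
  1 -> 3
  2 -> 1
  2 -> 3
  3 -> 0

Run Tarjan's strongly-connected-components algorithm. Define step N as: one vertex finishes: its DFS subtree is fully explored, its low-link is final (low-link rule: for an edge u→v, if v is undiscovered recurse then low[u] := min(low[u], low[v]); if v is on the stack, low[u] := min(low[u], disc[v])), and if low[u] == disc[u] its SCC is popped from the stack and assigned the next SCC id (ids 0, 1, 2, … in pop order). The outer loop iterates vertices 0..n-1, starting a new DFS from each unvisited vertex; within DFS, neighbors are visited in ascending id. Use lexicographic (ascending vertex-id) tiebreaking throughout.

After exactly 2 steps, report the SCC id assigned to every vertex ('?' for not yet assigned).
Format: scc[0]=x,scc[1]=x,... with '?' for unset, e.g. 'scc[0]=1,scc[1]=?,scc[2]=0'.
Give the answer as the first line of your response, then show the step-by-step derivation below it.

scc[0]=?,scc[1]=?,scc[2]=?,scc[3]=?,scc[4]=?

step 1: low=(low[0]=0,low[1]=0,low[2]=?,low[3]=0,low[4]=?); scc=(scc[0]=?,scc[1]=?,scc[2]=?,scc[3]=?,scc[4]=?)
step 2: low=(low[0]=0,low[1]=0,low[2]=?,low[3]=0,low[4]=?); scc=(scc[0]=?,scc[1]=?,scc[2]=?,scc[3]=?,scc[4]=?)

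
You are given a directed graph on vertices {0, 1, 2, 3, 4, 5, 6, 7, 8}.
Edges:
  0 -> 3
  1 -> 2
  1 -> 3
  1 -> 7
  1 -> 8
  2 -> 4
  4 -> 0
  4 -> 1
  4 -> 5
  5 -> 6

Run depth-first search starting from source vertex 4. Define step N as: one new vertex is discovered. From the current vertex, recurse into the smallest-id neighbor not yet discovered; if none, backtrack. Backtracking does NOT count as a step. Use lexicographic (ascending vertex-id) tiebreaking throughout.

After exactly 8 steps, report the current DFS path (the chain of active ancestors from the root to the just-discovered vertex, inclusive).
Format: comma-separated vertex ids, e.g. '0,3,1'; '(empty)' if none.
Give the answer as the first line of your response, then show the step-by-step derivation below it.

4,5

step 1: discover 4; path=4; order=4
step 2: discover 0; path=4>0; order=4,0
step 3: discover 3; path=4>0>3; order=4,0,3
step 4: discover 1; path=4>1; order=4,0,3,1
step 5: discover 2; path=4>1>2; order=4,0,3,1,2
step 6: discover 7; path=4>1>7; order=4,0,3,1,2,7
step 7: discover 8; path=4>1>8; order=4,0,3,1,2,7,8
step 8: discover 5; path=4>5; order=4,0,3,1,2,7,8,5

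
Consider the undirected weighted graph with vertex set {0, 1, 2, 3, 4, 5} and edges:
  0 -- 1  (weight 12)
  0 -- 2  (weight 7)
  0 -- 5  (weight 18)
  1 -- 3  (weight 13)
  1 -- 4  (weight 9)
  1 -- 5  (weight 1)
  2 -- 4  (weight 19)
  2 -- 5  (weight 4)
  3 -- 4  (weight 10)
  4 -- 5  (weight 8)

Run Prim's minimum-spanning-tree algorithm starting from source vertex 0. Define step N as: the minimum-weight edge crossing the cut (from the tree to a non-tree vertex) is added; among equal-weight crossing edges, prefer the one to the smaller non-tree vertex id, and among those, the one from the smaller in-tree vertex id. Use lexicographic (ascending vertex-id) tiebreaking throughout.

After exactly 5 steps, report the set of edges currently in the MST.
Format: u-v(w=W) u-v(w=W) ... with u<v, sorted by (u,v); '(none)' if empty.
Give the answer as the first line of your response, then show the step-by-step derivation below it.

0-2(w=7) 1-5(w=1) 2-5(w=4) 3-4(w=10) 4-5(w=8)

step 1: add edge 0-2 (w=7); MST = {0-2(w=7)}
step 2: add edge 2-5 (w=4); MST = {0-2(w=7) 2-5(w=4)}
step 3: add edge 1-5 (w=1); MST = {0-2(w=7) 1-5(w=1) 2-5(w=4)}
step 4: add edge 4-5 (w=8); MST = {0-2(w=7) 1-5(w=1) 2-5(w=4) 4-5(w=8)}
step 5: add edge 3-4 (w=10); MST = {0-2(w=7) 1-5(w=1) 2-5(w=4) 3-4(w=10) 4-5(w=8)}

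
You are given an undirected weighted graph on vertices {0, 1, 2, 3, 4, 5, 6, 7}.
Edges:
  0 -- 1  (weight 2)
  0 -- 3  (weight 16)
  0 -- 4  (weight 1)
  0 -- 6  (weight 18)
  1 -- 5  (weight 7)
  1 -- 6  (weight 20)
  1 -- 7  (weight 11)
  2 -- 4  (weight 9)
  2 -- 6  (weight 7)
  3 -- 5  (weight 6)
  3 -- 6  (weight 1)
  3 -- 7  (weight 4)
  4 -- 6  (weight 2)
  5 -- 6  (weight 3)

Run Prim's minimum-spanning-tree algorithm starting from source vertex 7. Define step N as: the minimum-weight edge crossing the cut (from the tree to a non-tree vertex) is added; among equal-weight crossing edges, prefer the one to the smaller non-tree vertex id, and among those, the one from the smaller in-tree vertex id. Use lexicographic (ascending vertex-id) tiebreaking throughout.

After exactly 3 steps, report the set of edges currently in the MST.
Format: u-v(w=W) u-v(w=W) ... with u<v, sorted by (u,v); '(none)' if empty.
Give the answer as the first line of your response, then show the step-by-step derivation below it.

3-6(w=1) 3-7(w=4) 4-6(w=2)

step 1: add edge 3-7 (w=4); MST = {3-7(w=4)}
step 2: add edge 3-6 (w=1); MST = {3-6(w=1) 3-7(w=4)}
step 3: add edge 4-6 (w=2); MST = {3-6(w=1) 3-7(w=4) 4-6(w=2)}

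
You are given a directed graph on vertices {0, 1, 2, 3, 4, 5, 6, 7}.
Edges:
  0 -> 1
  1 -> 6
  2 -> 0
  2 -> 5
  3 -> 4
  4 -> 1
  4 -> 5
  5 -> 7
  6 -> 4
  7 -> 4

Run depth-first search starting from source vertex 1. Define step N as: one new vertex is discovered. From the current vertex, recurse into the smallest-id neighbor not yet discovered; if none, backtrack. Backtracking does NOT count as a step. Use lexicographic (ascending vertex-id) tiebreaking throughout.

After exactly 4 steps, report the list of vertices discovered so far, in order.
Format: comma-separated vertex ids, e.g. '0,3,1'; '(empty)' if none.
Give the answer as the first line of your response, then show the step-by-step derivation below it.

1,6,4,5

step 1: discover 1; path=1; order=1
step 2: discover 6; path=1>6; order=1,6
step 3: discover 4; path=1>6>4; order=1,6,4
step 4: discover 5; path=1>6>4>5; order=1,6,4,5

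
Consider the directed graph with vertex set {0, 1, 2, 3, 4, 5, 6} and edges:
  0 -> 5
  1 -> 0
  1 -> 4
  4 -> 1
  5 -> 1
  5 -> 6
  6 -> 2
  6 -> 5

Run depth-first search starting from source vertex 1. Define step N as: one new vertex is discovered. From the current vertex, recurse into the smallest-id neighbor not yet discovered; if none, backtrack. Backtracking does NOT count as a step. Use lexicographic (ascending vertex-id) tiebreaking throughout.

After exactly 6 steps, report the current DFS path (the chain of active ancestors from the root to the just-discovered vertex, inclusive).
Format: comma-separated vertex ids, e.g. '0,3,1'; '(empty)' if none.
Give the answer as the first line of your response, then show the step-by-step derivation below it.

1,4

step 1: discover 1; path=1; order=1
step 2: discover 0; path=1>0; order=1,0
step 3: discover 5; path=1>0>5; order=1,0,5
step 4: discover 6; path=1>0>5>6; order=1,0,5,6
step 5: discover 2; path=1>0>5>6>2; order=1,0,5,6,2
step 6: discover 4; path=1>4; order=1,0,5,6,2,4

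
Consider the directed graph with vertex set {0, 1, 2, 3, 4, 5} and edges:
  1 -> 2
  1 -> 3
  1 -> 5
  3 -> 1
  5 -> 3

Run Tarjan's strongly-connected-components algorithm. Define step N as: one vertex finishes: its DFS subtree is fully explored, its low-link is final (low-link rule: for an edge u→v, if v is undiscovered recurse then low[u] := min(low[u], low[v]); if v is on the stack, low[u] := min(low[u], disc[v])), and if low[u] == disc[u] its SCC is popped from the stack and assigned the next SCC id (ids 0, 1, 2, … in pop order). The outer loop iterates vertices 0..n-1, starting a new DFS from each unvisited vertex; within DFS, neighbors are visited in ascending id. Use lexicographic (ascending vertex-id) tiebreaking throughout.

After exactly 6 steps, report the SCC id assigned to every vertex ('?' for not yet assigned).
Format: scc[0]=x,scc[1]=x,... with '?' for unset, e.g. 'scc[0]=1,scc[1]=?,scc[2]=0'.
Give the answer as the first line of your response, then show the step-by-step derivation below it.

scc[0]=0,scc[1]=2,scc[2]=1,scc[3]=2,scc[4]=3,scc[5]=2

step 1: low=(low[0]=0,low[1]=?,low[2]=?,low[3]=?,low[4]=?,low[5]=?); scc=(scc[0]=0,scc[1]=?,scc[2]=?,scc[3]=?,scc[4]=?,scc[5]=?)
step 2: low=(low[0]=0,low[1]=1,low[2]=2,low[3]=?,low[4]=?,low[5]=?); scc=(scc[0]=0,scc[1]=?,scc[2]=1,scc[3]=?,scc[4]=?,scc[5]=?)
step 3: low=(low[0]=0,low[1]=1,low[2]=2,low[3]=1,low[4]=?,low[5]=?); scc=(scc[0]=0,scc[1]=?,scc[2]=1,scc[3]=?,scc[4]=?,scc[5]=?)
step 4: low=(low[0]=0,low[1]=1,low[2]=2,low[3]=1,low[4]=?,low[5]=3); scc=(scc[0]=0,scc[1]=?,scc[2]=1,scc[3]=?,scc[4]=?,scc[5]=?)
step 5: low=(low[0]=0,low[1]=1,low[2]=2,low[3]=1,low[4]=?,low[5]=3); scc=(scc[0]=0,scc[1]=2,scc[2]=1,scc[3]=2,scc[4]=?,scc[5]=2)
step 6: low=(low[0]=0,low[1]=1,low[2]=2,low[3]=1,low[4]=5,low[5]=3); scc=(scc[0]=0,scc[1]=2,scc[2]=1,scc[3]=2,scc[4]=3,scc[5]=2)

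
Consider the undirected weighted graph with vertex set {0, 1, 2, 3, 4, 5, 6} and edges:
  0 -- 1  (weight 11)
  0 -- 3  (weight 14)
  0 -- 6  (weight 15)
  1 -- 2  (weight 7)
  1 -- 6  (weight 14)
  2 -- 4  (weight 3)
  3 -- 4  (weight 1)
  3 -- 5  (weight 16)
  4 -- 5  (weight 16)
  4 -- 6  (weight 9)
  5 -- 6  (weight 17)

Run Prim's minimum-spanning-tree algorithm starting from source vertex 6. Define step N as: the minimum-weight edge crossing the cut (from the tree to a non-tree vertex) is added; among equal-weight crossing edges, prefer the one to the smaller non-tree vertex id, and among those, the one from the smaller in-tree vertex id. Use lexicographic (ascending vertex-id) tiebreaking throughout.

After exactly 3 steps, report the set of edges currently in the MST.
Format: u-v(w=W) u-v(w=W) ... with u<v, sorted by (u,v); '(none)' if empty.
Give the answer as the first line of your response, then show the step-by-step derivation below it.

2-4(w=3) 3-4(w=1) 4-6(w=9)

step 1: add edge 4-6 (w=9); MST = {4-6(w=9)}
step 2: add edge 3-4 (w=1); MST = {3-4(w=1) 4-6(w=9)}
step 3: add edge 2-4 (w=3); MST = {2-4(w=3) 3-4(w=1) 4-6(w=9)}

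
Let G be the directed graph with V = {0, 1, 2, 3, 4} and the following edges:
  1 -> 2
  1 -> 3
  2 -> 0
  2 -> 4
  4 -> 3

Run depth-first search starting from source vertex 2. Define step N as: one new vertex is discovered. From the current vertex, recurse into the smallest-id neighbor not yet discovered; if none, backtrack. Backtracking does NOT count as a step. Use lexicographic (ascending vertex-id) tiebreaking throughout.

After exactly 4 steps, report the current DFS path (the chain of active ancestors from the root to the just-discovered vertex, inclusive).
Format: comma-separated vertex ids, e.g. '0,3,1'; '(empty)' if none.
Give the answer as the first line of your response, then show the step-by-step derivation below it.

2,4,3

step 1: discover 2; path=2; order=2
step 2: discover 0; path=2>0; order=2,0
step 3: discover 4; path=2>4; order=2,0,4
step 4: discover 3; path=2>4>3; order=2,0,4,3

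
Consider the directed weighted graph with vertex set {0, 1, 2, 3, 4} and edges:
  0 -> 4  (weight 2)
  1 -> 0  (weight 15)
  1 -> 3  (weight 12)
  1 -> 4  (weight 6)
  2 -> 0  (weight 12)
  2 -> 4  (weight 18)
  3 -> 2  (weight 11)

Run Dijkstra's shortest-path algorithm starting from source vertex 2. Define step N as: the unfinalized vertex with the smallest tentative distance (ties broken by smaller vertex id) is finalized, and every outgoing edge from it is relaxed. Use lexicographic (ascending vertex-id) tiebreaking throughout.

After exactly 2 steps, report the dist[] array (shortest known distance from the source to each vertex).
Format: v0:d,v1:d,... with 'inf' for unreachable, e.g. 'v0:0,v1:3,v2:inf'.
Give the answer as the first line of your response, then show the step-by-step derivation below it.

v0:12,v1:inf,v2:0,v3:inf,v4:14

step 1: dist = v0:12,v1:inf,v2:0,v3:inf,v4:18
step 2: dist = v0:12,v1:inf,v2:0,v3:inf,v4:14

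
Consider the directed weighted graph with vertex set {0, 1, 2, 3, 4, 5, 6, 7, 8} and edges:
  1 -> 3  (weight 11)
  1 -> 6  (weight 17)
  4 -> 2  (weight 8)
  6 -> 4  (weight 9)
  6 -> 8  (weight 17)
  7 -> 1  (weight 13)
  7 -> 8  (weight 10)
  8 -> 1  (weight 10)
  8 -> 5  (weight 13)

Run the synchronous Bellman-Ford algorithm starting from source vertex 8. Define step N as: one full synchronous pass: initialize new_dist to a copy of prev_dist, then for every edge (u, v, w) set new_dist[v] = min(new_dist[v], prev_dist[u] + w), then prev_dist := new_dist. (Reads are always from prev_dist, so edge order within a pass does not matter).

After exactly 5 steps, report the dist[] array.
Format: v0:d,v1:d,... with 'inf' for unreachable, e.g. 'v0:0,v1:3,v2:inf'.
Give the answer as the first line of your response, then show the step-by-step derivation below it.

v0:inf,v1:10,v2:44,v3:21,v4:36,v5:13,v6:27,v7:inf,v8:0

step 1: dist = v0:inf,v1:10,v2:inf,v3:inf,v4:inf,v5:13,v6:inf,v7:inf,v8:0
step 2: dist = v0:inf,v1:10,v2:inf,v3:21,v4:inf,v5:13,v6:27,v7:inf,v8:0
step 3: dist = v0:inf,v1:10,v2:inf,v3:21,v4:36,v5:13,v6:27,v7:inf,v8:0
step 4: dist = v0:inf,v1:10,v2:44,v3:21,v4:36,v5:13,v6:27,v7:inf,v8:0
step 5: dist = v0:inf,v1:10,v2:44,v3:21,v4:36,v5:13,v6:27,v7:inf,v8:0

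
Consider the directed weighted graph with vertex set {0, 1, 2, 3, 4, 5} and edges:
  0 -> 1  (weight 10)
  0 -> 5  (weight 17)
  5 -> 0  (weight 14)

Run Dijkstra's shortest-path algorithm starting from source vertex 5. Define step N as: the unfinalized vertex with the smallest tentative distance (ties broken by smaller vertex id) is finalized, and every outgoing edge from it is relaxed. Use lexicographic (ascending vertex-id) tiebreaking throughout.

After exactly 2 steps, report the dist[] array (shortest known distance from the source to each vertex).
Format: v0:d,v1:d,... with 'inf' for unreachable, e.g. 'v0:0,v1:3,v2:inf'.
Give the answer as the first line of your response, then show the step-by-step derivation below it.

v0:14,v1:24,v2:inf,v3:inf,v4:inf,v5:0

step 1: dist = v0:14,v1:inf,v2:inf,v3:inf,v4:inf,v5:0
step 2: dist = v0:14,v1:24,v2:inf,v3:inf,v4:inf,v5:0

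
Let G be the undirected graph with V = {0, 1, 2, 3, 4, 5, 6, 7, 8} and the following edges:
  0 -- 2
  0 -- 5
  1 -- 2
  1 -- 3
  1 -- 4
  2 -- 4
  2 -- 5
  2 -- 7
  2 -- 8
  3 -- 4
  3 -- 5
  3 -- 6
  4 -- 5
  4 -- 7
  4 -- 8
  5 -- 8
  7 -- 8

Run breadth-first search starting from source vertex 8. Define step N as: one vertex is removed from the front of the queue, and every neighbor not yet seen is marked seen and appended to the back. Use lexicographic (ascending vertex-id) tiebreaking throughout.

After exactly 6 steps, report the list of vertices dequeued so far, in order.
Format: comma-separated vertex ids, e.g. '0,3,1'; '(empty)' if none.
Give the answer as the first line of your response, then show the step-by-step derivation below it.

8,2,4,5,7,0

step 1: dequeue 8; queue=[2,4,5,7]; order=8
step 2: dequeue 2; queue=[4,5,7,0,1]; order=8,2
step 3: dequeue 4; queue=[5,7,0,1,3]; order=8,2,4
step 4: dequeue 5; queue=[7,0,1,3]; order=8,2,4,5
step 5: dequeue 7; queue=[0,1,3]; order=8,2,4,5,7
step 6: dequeue 0; queue=[1,3]; order=8,2,4,5,7,0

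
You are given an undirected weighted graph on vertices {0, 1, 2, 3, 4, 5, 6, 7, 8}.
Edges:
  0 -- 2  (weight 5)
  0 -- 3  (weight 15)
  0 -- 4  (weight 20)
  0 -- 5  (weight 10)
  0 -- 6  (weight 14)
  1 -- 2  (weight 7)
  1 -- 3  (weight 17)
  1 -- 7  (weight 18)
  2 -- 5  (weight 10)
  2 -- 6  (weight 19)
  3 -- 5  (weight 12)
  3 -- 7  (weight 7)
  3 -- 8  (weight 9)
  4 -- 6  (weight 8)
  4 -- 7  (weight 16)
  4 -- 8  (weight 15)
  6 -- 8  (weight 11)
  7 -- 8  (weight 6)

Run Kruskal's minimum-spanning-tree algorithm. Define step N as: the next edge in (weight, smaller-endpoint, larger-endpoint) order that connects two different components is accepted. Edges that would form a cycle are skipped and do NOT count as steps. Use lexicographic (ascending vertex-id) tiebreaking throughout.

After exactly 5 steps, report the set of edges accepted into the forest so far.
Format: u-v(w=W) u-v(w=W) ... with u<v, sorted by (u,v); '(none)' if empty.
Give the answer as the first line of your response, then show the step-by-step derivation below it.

0-2(w=5) 1-2(w=7) 3-7(w=7) 4-6(w=8) 7-8(w=6)

step 1: add edge 0-2 (w=5); MST = {0-2(w=5)}
step 2: add edge 7-8 (w=6); MST = {0-2(w=5) 7-8(w=6)}
step 3: add edge 1-2 (w=7); MST = {0-2(w=5) 1-2(w=7) 7-8(w=6)}
step 4: add edge 3-7 (w=7); MST = {0-2(w=5) 1-2(w=7) 3-7(w=7) 7-8(w=6)}
step 5: add edge 4-6 (w=8); MST = {0-2(w=5) 1-2(w=7) 3-7(w=7) 4-6(w=8) 7-8(w=6)}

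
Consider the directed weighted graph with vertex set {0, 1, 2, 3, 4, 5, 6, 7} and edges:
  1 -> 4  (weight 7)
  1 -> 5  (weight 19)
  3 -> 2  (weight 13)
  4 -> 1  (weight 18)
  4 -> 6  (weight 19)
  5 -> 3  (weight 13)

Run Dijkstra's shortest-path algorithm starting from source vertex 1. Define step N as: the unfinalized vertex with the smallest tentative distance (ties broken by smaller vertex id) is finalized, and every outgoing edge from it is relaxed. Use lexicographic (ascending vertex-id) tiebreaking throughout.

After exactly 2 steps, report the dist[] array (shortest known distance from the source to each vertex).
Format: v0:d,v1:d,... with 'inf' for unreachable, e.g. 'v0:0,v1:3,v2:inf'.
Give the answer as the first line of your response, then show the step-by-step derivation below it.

v0:inf,v1:0,v2:inf,v3:inf,v4:7,v5:19,v6:26,v7:inf

step 1: dist = v0:inf,v1:0,v2:inf,v3:inf,v4:7,v5:19,v6:inf,v7:inf
step 2: dist = v0:inf,v1:0,v2:inf,v3:inf,v4:7,v5:19,v6:26,v7:inf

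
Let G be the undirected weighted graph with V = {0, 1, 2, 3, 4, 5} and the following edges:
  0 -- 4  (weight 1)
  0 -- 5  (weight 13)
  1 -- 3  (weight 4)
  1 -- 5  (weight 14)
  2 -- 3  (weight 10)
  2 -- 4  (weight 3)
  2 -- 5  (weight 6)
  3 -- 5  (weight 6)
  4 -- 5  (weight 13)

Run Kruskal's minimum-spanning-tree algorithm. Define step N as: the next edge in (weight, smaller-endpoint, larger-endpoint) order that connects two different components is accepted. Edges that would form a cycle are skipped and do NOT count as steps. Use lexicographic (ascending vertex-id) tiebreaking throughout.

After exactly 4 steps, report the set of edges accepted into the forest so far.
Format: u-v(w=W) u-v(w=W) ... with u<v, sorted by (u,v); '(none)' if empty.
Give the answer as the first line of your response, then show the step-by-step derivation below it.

0-4(w=1) 1-3(w=4) 2-4(w=3) 2-5(w=6)

step 1: add edge 0-4 (w=1); MST = {0-4(w=1)}
step 2: add edge 2-4 (w=3); MST = {0-4(w=1) 2-4(w=3)}
step 3: add edge 1-3 (w=4); MST = {0-4(w=1) 1-3(w=4) 2-4(w=3)}
step 4: add edge 2-5 (w=6); MST = {0-4(w=1) 1-3(w=4) 2-4(w=3) 2-5(w=6)}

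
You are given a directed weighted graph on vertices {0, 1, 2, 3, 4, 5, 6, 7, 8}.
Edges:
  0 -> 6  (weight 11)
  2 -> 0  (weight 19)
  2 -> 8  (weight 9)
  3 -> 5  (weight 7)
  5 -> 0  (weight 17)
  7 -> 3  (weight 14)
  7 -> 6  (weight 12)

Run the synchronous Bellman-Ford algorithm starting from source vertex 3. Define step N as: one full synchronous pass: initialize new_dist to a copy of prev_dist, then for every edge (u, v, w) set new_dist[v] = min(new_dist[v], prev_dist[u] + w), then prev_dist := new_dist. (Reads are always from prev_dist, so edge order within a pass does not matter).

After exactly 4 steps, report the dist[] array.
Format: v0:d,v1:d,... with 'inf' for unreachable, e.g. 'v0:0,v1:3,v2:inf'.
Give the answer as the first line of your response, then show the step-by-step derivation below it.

v0:24,v1:inf,v2:inf,v3:0,v4:inf,v5:7,v6:35,v7:inf,v8:inf

step 1: dist = v0:inf,v1:inf,v2:inf,v3:0,v4:inf,v5:7,v6:inf,v7:inf,v8:inf
step 2: dist = v0:24,v1:inf,v2:inf,v3:0,v4:inf,v5:7,v6:inf,v7:inf,v8:inf
step 3: dist = v0:24,v1:inf,v2:inf,v3:0,v4:inf,v5:7,v6:35,v7:inf,v8:inf
step 4: dist = v0:24,v1:inf,v2:inf,v3:0,v4:inf,v5:7,v6:35,v7:inf,v8:inf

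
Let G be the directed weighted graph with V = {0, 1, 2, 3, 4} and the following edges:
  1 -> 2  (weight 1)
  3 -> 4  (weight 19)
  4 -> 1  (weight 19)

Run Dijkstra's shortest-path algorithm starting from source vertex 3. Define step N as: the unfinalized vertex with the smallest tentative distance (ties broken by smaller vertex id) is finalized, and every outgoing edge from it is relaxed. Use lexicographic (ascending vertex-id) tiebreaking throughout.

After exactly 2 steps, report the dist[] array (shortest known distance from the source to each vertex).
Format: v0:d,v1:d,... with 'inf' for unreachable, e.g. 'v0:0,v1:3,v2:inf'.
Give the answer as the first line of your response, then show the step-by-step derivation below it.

v0:inf,v1:38,v2:inf,v3:0,v4:19

step 1: dist = v0:inf,v1:inf,v2:inf,v3:0,v4:19
step 2: dist = v0:inf,v1:38,v2:inf,v3:0,v4:19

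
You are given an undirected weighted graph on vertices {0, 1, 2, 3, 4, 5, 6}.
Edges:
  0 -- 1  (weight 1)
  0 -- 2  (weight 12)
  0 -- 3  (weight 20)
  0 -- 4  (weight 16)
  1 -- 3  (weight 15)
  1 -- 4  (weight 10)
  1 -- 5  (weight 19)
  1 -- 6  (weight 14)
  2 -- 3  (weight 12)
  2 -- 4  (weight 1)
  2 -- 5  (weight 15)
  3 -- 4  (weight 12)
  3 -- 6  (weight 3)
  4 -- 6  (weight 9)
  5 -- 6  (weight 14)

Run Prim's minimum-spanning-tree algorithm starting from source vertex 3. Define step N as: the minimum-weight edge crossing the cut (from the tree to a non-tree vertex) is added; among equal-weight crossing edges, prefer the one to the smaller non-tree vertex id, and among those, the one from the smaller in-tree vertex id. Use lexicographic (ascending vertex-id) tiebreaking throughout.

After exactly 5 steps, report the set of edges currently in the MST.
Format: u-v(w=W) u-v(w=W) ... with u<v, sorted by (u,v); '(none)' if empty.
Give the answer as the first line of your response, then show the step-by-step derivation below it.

0-1(w=1) 1-4(w=10) 2-4(w=1) 3-6(w=3) 4-6(w=9)

step 1: add edge 3-6 (w=3); MST = {3-6(w=3)}
step 2: add edge 4-6 (w=9); MST = {3-6(w=3) 4-6(w=9)}
step 3: add edge 2-4 (w=1); MST = {2-4(w=1) 3-6(w=3) 4-6(w=9)}
step 4: add edge 1-4 (w=10); MST = {1-4(w=10) 2-4(w=1) 3-6(w=3) 4-6(w=9)}
step 5: add edge 0-1 (w=1); MST = {0-1(w=1) 1-4(w=10) 2-4(w=1) 3-6(w=3) 4-6(w=9)}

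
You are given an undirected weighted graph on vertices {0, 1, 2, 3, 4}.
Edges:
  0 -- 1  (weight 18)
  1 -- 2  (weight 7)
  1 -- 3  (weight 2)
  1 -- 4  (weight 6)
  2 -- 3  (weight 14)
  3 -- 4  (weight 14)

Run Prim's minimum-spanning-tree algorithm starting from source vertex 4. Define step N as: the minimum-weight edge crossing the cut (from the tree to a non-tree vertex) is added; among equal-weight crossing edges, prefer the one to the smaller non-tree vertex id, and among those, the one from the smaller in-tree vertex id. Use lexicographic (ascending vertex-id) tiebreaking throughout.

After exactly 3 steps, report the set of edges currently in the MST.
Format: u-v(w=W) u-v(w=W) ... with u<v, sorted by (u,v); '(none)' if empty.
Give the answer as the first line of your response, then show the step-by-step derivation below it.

1-2(w=7) 1-3(w=2) 1-4(w=6)

step 1: add edge 1-4 (w=6); MST = {1-4(w=6)}
step 2: add edge 1-3 (w=2); MST = {1-3(w=2) 1-4(w=6)}
step 3: add edge 1-2 (w=7); MST = {1-2(w=7) 1-3(w=2) 1-4(w=6)}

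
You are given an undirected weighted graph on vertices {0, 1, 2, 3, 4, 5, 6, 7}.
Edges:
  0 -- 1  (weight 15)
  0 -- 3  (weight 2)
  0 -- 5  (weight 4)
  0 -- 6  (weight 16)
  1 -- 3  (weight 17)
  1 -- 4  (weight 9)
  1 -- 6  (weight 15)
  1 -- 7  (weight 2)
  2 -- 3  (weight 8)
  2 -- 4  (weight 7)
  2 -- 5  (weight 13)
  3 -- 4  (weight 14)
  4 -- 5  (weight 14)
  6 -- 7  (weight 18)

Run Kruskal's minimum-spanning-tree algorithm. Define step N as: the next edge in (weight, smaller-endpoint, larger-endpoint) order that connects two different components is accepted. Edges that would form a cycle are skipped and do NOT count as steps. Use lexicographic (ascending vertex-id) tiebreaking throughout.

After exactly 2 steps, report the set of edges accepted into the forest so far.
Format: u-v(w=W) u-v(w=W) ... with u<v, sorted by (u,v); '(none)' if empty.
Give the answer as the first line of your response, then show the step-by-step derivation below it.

0-3(w=2) 1-7(w=2)

step 1: add edge 0-3 (w=2); MST = {0-3(w=2)}
step 2: add edge 1-7 (w=2); MST = {0-3(w=2) 1-7(w=2)}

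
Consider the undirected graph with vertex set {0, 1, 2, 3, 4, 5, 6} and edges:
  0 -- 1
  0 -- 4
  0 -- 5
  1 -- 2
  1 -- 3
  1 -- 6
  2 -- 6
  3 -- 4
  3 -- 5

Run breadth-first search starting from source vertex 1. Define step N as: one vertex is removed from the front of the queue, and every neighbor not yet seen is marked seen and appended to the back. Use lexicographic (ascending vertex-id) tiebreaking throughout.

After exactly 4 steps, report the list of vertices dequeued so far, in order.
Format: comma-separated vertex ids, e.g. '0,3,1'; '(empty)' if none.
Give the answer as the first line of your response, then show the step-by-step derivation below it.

1,0,2,3

step 1: dequeue 1; queue=[0,2,3,6]; order=1
step 2: dequeue 0; queue=[2,3,6,4,5]; order=1,0
step 3: dequeue 2; queue=[3,6,4,5]; order=1,0,2
step 4: dequeue 3; queue=[6,4,5]; order=1,0,2,3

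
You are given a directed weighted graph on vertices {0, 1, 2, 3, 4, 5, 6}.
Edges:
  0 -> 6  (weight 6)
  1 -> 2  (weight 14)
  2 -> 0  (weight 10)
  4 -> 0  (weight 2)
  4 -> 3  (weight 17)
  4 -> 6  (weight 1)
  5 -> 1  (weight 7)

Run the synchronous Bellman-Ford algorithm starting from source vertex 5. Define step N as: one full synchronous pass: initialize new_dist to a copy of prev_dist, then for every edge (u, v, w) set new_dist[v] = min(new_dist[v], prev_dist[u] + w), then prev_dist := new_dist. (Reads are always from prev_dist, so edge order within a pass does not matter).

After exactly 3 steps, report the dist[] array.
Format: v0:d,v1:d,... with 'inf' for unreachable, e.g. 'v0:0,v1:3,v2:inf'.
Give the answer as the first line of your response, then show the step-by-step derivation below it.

v0:31,v1:7,v2:21,v3:inf,v4:inf,v5:0,v6:inf

step 1: dist = v0:inf,v1:7,v2:inf,v3:inf,v4:inf,v5:0,v6:inf
step 2: dist = v0:inf,v1:7,v2:21,v3:inf,v4:inf,v5:0,v6:inf
step 3: dist = v0:31,v1:7,v2:21,v3:inf,v4:inf,v5:0,v6:inf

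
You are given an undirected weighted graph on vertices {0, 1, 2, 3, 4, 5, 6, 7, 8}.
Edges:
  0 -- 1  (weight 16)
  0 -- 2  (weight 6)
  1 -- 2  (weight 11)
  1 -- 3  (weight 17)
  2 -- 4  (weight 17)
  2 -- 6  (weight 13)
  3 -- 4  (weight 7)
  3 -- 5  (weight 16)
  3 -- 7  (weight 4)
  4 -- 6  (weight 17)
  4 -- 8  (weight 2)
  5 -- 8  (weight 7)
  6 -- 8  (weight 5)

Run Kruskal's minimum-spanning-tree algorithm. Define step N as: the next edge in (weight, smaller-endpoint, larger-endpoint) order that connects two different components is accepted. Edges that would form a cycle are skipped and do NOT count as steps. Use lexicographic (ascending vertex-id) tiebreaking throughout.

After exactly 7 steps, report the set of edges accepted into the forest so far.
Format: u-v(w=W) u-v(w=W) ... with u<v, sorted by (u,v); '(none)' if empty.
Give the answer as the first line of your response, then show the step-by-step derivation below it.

0-2(w=6) 1-2(w=11) 3-4(w=7) 3-7(w=4) 4-8(w=2) 5-8(w=7) 6-8(w=5)

step 1: add edge 4-8 (w=2); MST = {4-8(w=2)}
step 2: add edge 3-7 (w=4); MST = {3-7(w=4) 4-8(w=2)}
step 3: add edge 6-8 (w=5); MST = {3-7(w=4) 4-8(w=2) 6-8(w=5)}
step 4: add edge 0-2 (w=6); MST = {0-2(w=6) 3-7(w=4) 4-8(w=2) 6-8(w=5)}
step 5: add edge 3-4 (w=7); MST = {0-2(w=6) 3-4(w=7) 3-7(w=4) 4-8(w=2) 6-8(w=5)}
step 6: add edge 5-8 (w=7); MST = {0-2(w=6) 3-4(w=7) 3-7(w=4) 4-8(w=2) 5-8(w=7) 6-8(w=5)}
step 7: add edge 1-2 (w=11); MST = {0-2(w=6) 1-2(w=11) 3-4(w=7) 3-7(w=4) 4-8(w=2) 5-8(w=7) 6-8(w=5)}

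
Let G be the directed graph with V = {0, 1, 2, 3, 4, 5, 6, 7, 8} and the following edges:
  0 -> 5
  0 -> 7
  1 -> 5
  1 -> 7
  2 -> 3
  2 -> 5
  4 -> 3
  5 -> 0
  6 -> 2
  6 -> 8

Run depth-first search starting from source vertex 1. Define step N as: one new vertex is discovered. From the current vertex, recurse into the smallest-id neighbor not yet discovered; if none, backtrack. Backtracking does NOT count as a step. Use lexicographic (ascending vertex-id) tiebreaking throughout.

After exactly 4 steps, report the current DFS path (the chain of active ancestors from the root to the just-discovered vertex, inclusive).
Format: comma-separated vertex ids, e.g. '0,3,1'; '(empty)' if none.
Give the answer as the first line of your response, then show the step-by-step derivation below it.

1,5,0,7

step 1: discover 1; path=1; order=1
step 2: discover 5; path=1>5; order=1,5
step 3: discover 0; path=1>5>0; order=1,5,0
step 4: discover 7; path=1>5>0>7; order=1,5,0,7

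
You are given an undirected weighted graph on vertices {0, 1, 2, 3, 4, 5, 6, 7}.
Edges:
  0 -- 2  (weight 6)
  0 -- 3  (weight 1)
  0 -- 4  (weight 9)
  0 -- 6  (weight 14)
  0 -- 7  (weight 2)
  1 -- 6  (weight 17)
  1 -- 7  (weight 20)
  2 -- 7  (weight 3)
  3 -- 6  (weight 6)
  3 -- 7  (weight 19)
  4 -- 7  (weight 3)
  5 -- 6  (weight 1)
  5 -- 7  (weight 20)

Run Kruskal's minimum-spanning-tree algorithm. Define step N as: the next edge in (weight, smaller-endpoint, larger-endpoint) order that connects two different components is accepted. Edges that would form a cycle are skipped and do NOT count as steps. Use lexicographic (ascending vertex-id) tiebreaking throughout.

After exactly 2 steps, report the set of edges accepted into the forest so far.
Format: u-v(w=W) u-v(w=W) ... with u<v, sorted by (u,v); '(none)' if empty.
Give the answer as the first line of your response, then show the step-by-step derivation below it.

0-3(w=1) 5-6(w=1)

step 1: add edge 0-3 (w=1); MST = {0-3(w=1)}
step 2: add edge 5-6 (w=1); MST = {0-3(w=1) 5-6(w=1)}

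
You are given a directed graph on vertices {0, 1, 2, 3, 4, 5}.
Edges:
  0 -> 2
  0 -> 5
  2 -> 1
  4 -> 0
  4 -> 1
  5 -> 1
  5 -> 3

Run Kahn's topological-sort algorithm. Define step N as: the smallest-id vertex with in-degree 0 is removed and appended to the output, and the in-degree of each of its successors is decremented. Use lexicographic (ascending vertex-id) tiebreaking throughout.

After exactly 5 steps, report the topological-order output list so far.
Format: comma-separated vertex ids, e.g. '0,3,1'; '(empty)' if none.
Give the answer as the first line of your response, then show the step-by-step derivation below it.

4,0,2,5,1

step 1: output 4; order=[4]; indeg=(0,2,1,1,0,1)
step 2: output 0; order=[4,0]; indeg=(0,2,0,1,0,0)
step 3: output 2; order=[4,0,2]; indeg=(0,1,0,1,0,0)
step 4: output 5; order=[4,0,2,5]; indeg=(0,0,0,0,0,0)
step 5: output 1; order=[4,0,2,5,1]; indeg=(0,0,0,0,0,0)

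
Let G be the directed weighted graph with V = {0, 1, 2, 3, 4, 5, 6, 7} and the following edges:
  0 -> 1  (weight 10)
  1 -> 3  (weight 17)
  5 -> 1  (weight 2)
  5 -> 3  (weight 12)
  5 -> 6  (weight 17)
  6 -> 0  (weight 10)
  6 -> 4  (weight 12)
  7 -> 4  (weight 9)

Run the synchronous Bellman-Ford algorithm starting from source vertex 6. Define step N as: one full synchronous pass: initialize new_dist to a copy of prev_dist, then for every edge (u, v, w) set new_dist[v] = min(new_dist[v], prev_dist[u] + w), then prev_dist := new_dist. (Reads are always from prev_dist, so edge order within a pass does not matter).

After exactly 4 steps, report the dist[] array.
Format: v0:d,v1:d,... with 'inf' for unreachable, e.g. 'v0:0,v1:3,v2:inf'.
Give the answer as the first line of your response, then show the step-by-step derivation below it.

v0:10,v1:20,v2:inf,v3:37,v4:12,v5:inf,v6:0,v7:inf

step 1: dist = v0:10,v1:inf,v2:inf,v3:inf,v4:12,v5:inf,v6:0,v7:inf
step 2: dist = v0:10,v1:20,v2:inf,v3:inf,v4:12,v5:inf,v6:0,v7:inf
step 3: dist = v0:10,v1:20,v2:inf,v3:37,v4:12,v5:inf,v6:0,v7:inf
step 4: dist = v0:10,v1:20,v2:inf,v3:37,v4:12,v5:inf,v6:0,v7:inf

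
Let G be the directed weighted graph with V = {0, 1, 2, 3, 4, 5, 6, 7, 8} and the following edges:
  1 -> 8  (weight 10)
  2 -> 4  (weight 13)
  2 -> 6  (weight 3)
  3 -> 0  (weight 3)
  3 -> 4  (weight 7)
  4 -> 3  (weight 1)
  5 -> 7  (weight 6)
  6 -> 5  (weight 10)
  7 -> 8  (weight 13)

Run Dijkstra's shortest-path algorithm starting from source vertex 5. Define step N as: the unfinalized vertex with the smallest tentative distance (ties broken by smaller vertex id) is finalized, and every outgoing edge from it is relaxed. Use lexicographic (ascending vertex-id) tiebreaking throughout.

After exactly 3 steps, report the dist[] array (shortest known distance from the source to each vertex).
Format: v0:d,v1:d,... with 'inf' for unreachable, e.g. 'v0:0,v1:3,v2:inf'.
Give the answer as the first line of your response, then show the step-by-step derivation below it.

v0:inf,v1:inf,v2:inf,v3:inf,v4:inf,v5:0,v6:inf,v7:6,v8:19

step 1: dist = v0:inf,v1:inf,v2:inf,v3:inf,v4:inf,v5:0,v6:inf,v7:6,v8:inf
step 2: dist = v0:inf,v1:inf,v2:inf,v3:inf,v4:inf,v5:0,v6:inf,v7:6,v8:19
step 3: dist = v0:inf,v1:inf,v2:inf,v3:inf,v4:inf,v5:0,v6:inf,v7:6,v8:19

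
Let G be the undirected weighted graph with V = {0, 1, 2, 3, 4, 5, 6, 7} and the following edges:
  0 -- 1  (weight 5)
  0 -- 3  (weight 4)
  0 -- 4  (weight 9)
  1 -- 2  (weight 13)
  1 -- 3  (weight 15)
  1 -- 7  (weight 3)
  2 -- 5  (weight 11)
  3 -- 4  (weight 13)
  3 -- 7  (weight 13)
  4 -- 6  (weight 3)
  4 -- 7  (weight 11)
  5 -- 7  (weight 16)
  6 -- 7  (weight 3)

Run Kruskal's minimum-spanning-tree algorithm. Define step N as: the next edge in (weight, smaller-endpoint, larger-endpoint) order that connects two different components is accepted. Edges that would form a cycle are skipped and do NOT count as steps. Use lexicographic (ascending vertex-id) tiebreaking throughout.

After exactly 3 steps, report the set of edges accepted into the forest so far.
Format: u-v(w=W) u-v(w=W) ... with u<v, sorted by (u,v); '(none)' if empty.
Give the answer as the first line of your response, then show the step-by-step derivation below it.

1-7(w=3) 4-6(w=3) 6-7(w=3)

step 1: add edge 1-7 (w=3); MST = {1-7(w=3)}
step 2: add edge 4-6 (w=3); MST = {1-7(w=3) 4-6(w=3)}
step 3: add edge 6-7 (w=3); MST = {1-7(w=3) 4-6(w=3) 6-7(w=3)}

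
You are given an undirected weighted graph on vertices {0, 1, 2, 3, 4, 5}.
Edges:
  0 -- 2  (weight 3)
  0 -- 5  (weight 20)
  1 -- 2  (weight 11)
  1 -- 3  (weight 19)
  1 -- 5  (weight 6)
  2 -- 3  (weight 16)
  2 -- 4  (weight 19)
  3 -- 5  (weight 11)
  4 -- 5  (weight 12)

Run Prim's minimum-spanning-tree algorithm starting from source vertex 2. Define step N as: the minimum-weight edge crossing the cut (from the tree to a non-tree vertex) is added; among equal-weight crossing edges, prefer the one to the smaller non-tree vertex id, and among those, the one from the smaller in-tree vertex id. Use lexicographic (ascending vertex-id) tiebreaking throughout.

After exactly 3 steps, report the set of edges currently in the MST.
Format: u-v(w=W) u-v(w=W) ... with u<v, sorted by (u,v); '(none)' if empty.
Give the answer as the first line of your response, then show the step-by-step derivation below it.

0-2(w=3) 1-2(w=11) 1-5(w=6)

step 1: add edge 0-2 (w=3); MST = {0-2(w=3)}
step 2: add edge 1-2 (w=11); MST = {0-2(w=3) 1-2(w=11)}
step 3: add edge 1-5 (w=6); MST = {0-2(w=3) 1-2(w=11) 1-5(w=6)}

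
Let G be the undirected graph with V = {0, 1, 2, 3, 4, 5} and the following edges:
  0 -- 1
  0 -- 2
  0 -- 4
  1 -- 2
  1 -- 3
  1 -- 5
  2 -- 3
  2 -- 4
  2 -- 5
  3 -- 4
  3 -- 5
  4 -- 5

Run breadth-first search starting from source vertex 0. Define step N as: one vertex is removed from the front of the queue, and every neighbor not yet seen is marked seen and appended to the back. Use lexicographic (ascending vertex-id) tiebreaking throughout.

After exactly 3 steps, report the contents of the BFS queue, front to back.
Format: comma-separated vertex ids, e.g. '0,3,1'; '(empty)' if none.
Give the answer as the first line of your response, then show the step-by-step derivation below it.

4,3,5

step 1: dequeue 0; queue=[1,2,4]; order=0
step 2: dequeue 1; queue=[2,4,3,5]; order=0,1
step 3: dequeue 2; queue=[4,3,5]; order=0,1,2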